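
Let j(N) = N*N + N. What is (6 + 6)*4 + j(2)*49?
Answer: 342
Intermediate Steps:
j(N) = N + N² (j(N) = N² + N = N + N²)
(6 + 6)*4 + j(2)*49 = (6 + 6)*4 + (2*(1 + 2))*49 = 12*4 + (2*3)*49 = 48 + 6*49 = 48 + 294 = 342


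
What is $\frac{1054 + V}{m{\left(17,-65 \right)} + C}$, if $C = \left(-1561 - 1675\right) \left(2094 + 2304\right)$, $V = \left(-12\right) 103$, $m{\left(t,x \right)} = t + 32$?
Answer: $\frac{182}{14231879} \approx 1.2788 \cdot 10^{-5}$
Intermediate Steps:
$m{\left(t,x \right)} = 32 + t$
$V = -1236$
$C = -14231928$ ($C = \left(-3236\right) 4398 = -14231928$)
$\frac{1054 + V}{m{\left(17,-65 \right)} + C} = \frac{1054 - 1236}{\left(32 + 17\right) - 14231928} = - \frac{182}{49 - 14231928} = - \frac{182}{-14231879} = \left(-182\right) \left(- \frac{1}{14231879}\right) = \frac{182}{14231879}$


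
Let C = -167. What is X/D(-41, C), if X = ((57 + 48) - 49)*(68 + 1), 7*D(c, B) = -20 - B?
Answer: 184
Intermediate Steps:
D(c, B) = -20/7 - B/7 (D(c, B) = (-20 - B)/7 = -20/7 - B/7)
X = 3864 (X = (105 - 49)*69 = 56*69 = 3864)
X/D(-41, C) = 3864/(-20/7 - 1/7*(-167)) = 3864/(-20/7 + 167/7) = 3864/21 = 3864*(1/21) = 184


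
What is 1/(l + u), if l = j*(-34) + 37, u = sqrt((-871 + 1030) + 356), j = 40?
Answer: -1323/1749814 - sqrt(515)/1749814 ≈ -0.00076905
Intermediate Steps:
u = sqrt(515) (u = sqrt(159 + 356) = sqrt(515) ≈ 22.694)
l = -1323 (l = 40*(-34) + 37 = -1360 + 37 = -1323)
1/(l + u) = 1/(-1323 + sqrt(515))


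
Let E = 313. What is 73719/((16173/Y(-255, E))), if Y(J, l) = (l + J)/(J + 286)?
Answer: 475078/55707 ≈ 8.5282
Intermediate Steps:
Y(J, l) = (J + l)/(286 + J)
73719/((16173/Y(-255, E))) = 73719/((16173/(((-255 + 313)/(286 - 255))))) = 73719/((16173/((58/31)))) = 73719/((16173/(((1/31)*58)))) = 73719/((16173/(58/31))) = 73719/((16173*(31/58))) = 73719/(501363/58) = 73719*(58/501363) = 475078/55707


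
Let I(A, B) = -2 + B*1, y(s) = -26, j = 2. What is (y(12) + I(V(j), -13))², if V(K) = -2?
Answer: 1681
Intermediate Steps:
I(A, B) = -2 + B
(y(12) + I(V(j), -13))² = (-26 + (-2 - 13))² = (-26 - 15)² = (-41)² = 1681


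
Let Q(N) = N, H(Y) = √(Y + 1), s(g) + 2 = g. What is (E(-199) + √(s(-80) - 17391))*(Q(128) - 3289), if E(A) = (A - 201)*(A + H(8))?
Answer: -247822400 - 3161*I*√17473 ≈ -2.4782e+8 - 4.1784e+5*I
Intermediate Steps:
s(g) = -2 + g
H(Y) = √(1 + Y)
E(A) = (-201 + A)*(3 + A) (E(A) = (A - 201)*(A + √(1 + 8)) = (-201 + A)*(A + √9) = (-201 + A)*(A + 3) = (-201 + A)*(3 + A))
(E(-199) + √(s(-80) - 17391))*(Q(128) - 3289) = ((-603 + (-199)² - 198*(-199)) + √((-2 - 80) - 17391))*(128 - 3289) = ((-603 + 39601 + 39402) + √(-82 - 17391))*(-3161) = (78400 + √(-17473))*(-3161) = (78400 + I*√17473)*(-3161) = -247822400 - 3161*I*√17473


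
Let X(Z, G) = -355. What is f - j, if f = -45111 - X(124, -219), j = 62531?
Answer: -107287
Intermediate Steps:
f = -44756 (f = -45111 - 1*(-355) = -45111 + 355 = -44756)
f - j = -44756 - 1*62531 = -44756 - 62531 = -107287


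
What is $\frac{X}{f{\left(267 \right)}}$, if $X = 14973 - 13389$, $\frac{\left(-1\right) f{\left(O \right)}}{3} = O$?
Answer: $- \frac{176}{89} \approx -1.9775$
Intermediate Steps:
$f{\left(O \right)} = - 3 O$
$X = 1584$ ($X = 14973 - 13389 = 1584$)
$\frac{X}{f{\left(267 \right)}} = \frac{1584}{\left(-3\right) 267} = \frac{1584}{-801} = 1584 \left(- \frac{1}{801}\right) = - \frac{176}{89}$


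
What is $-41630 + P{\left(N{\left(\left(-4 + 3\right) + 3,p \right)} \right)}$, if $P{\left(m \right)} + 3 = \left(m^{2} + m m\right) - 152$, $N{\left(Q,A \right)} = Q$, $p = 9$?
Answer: $-41777$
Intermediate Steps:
$P{\left(m \right)} = -155 + 2 m^{2}$ ($P{\left(m \right)} = -3 - \left(152 - m^{2} - m m\right) = -3 + \left(\left(m^{2} + m^{2}\right) - 152\right) = -3 + \left(2 m^{2} - 152\right) = -3 + \left(-152 + 2 m^{2}\right) = -155 + 2 m^{2}$)
$-41630 + P{\left(N{\left(\left(-4 + 3\right) + 3,p \right)} \right)} = -41630 - \left(155 - 2 \left(\left(-4 + 3\right) + 3\right)^{2}\right) = -41630 - \left(155 - 2 \left(-1 + 3\right)^{2}\right) = -41630 - \left(155 - 2 \cdot 2^{2}\right) = -41630 + \left(-155 + 2 \cdot 4\right) = -41630 + \left(-155 + 8\right) = -41630 - 147 = -41777$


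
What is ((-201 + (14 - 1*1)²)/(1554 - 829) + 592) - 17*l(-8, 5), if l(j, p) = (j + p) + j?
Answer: 564743/725 ≈ 778.96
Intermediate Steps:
l(j, p) = p + 2*j
((-201 + (14 - 1*1)²)/(1554 - 829) + 592) - 17*l(-8, 5) = ((-201 + (14 - 1*1)²)/(1554 - 829) + 592) - 17*(5 + 2*(-8)) = ((-201 + (14 - 1)²)/725 + 592) - 17*(5 - 16) = ((-201 + 13²)*(1/725) + 592) - 17*(-11) = ((-201 + 169)*(1/725) + 592) + 187 = (-32*1/725 + 592) + 187 = (-32/725 + 592) + 187 = 429168/725 + 187 = 564743/725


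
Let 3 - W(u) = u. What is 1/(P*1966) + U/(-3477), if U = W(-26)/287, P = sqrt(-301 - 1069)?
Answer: -29/997899 - I*sqrt(1370)/2693420 ≈ -2.9061e-5 - 1.3742e-5*I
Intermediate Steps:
W(u) = 3 - u
P = I*sqrt(1370) (P = sqrt(-1370) = I*sqrt(1370) ≈ 37.013*I)
U = 29/287 (U = (3 - 1*(-26))/287 = (3 + 26)*(1/287) = 29*(1/287) = 29/287 ≈ 0.10105)
1/(P*1966) + U/(-3477) = 1/((I*sqrt(1370))*1966) + (29/287)/(-3477) = -I*sqrt(1370)/1370*(1/1966) + (29/287)*(-1/3477) = -I*sqrt(1370)/2693420 - 29/997899 = -29/997899 - I*sqrt(1370)/2693420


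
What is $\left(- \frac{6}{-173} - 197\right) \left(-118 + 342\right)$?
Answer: $- \frac{7632800}{173} \approx -44120.0$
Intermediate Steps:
$\left(- \frac{6}{-173} - 197\right) \left(-118 + 342\right) = \left(\left(-6\right) \left(- \frac{1}{173}\right) - 197\right) 224 = \left(\frac{6}{173} - 197\right) 224 = \left(- \frac{34075}{173}\right) 224 = - \frac{7632800}{173}$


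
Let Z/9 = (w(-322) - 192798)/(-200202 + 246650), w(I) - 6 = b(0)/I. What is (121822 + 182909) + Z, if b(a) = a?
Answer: 1769051295/5806 ≈ 3.0469e+5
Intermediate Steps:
w(I) = 6 (w(I) = 6 + 0/I = 6 + 0 = 6)
Z = -216891/5806 (Z = 9*((6 - 192798)/(-200202 + 246650)) = 9*(-192792/46448) = 9*(-192792*1/46448) = 9*(-24099/5806) = -216891/5806 ≈ -37.356)
(121822 + 182909) + Z = (121822 + 182909) - 216891/5806 = 304731 - 216891/5806 = 1769051295/5806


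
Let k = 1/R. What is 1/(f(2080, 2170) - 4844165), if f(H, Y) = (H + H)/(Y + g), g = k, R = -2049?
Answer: -4446329/21538742796445 ≈ -2.0643e-7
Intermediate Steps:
k = -1/2049 (k = 1/(-2049) = -1/2049 ≈ -0.00048804)
g = -1/2049 ≈ -0.00048804
f(H, Y) = 2*H/(-1/2049 + Y) (f(H, Y) = (H + H)/(Y - 1/2049) = (2*H)/(-1/2049 + Y) = 2*H/(-1/2049 + Y))
1/(f(2080, 2170) - 4844165) = 1/(4098*2080/(-1 + 2049*2170) - 4844165) = 1/(4098*2080/(-1 + 4446330) - 4844165) = 1/(4098*2080/4446329 - 4844165) = 1/(4098*2080*(1/4446329) - 4844165) = 1/(8523840/4446329 - 4844165) = 1/(-21538742796445/4446329) = -4446329/21538742796445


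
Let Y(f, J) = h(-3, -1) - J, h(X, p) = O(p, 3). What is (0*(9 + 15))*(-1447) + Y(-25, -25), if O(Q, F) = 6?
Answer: 31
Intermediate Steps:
h(X, p) = 6
Y(f, J) = 6 - J
(0*(9 + 15))*(-1447) + Y(-25, -25) = (0*(9 + 15))*(-1447) + (6 - 1*(-25)) = (0*24)*(-1447) + (6 + 25) = 0*(-1447) + 31 = 0 + 31 = 31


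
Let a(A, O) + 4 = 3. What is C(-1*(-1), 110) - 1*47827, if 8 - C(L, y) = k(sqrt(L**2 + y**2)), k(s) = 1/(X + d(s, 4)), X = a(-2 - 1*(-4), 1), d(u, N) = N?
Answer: -143458/3 ≈ -47819.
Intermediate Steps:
a(A, O) = -1 (a(A, O) = -4 + 3 = -1)
X = -1
k(s) = 1/3 (k(s) = 1/(-1 + 4) = 1/3)
C(L, y) = 23/3 (C(L, y) = 8 - 1*1/3 = 8 - 1/3 = 23/3)
C(-1*(-1), 110) - 1*47827 = 23/3 - 1*47827 = 23/3 - 47827 = -143458/3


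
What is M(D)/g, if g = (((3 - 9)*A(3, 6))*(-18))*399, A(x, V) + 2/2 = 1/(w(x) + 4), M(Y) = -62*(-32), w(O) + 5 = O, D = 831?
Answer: -992/10773 ≈ -0.092082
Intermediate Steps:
w(O) = -5 + O
M(Y) = 1984
A(x, V) = -1 + 1/(-1 + x) (A(x, V) = -1 + 1/((-5 + x) + 4) = -1 + 1/(-1 + x))
g = -21546 (g = (((3 - 9)*((2 - 1*3)/(-1 + 3)))*(-18))*399 = (-6*(2 - 3)/2*(-18))*399 = (-3*(-1)*(-18))*399 = (-6*(-1/2)*(-18))*399 = (3*(-18))*399 = -54*399 = -21546)
M(D)/g = 1984/(-21546) = 1984*(-1/21546) = -992/10773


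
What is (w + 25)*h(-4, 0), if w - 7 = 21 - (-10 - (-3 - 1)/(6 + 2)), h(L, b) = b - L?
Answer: 250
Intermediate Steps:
w = 75/2 (w = 7 + (21 - (-10 - (-3 - 1)/(6 + 2))) = 7 + (21 - (-10 - (-4)/8)) = 7 + (21 - (-10 - 1*(-½))) = 7 + (21 - (-10 + ½)) = 7 + (21 - 1*(-19/2)) = 7 + (21 + 19/2) = 7 + 61/2 = 75/2 ≈ 37.500)
(w + 25)*h(-4, 0) = (75/2 + 25)*(0 - 1*(-4)) = 125*(0 + 4)/2 = (125/2)*4 = 250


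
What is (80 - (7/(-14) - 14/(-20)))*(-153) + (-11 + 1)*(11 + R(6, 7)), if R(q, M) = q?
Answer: -61897/5 ≈ -12379.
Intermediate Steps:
(80 - (7/(-14) - 14/(-20)))*(-153) + (-11 + 1)*(11 + R(6, 7)) = (80 - (7/(-14) - 14/(-20)))*(-153) + (-11 + 1)*(11 + 6) = (80 - (7*(-1/14) - 14*(-1/20)))*(-153) - 10*17 = (80 - (-½ + 7/10))*(-153) - 170 = (80 - 1*⅕)*(-153) - 170 = (80 - ⅕)*(-153) - 170 = (399/5)*(-153) - 170 = -61047/5 - 170 = -61897/5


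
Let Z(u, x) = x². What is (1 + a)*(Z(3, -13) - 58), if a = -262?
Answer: -28971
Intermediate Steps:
(1 + a)*(Z(3, -13) - 58) = (1 - 262)*((-13)² - 58) = -261*(169 - 58) = -261*111 = -28971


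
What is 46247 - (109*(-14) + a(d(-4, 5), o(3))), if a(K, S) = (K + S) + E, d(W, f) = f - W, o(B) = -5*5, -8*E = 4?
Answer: 95579/2 ≈ 47790.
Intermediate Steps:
E = -½ (E = -⅛*4 = -½ ≈ -0.50000)
o(B) = -25
a(K, S) = -½ + K + S (a(K, S) = (K + S) - ½ = -½ + K + S)
46247 - (109*(-14) + a(d(-4, 5), o(3))) = 46247 - (109*(-14) + (-½ + (5 - 1*(-4)) - 25)) = 46247 - (-1526 + (-½ + (5 + 4) - 25)) = 46247 - (-1526 + (-½ + 9 - 25)) = 46247 - (-1526 - 33/2) = 46247 - 1*(-3085/2) = 46247 + 3085/2 = 95579/2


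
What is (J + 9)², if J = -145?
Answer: 18496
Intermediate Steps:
(J + 9)² = (-145 + 9)² = (-136)² = 18496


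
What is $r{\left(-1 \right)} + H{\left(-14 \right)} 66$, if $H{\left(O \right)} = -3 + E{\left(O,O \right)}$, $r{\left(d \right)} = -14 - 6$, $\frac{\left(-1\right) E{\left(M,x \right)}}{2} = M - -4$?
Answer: $1102$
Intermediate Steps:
$E{\left(M,x \right)} = -8 - 2 M$ ($E{\left(M,x \right)} = - 2 \left(M - -4\right) = - 2 \left(M + 4\right) = - 2 \left(4 + M\right) = -8 - 2 M$)
$r{\left(d \right)} = -20$
$H{\left(O \right)} = -11 - 2 O$ ($H{\left(O \right)} = -3 - \left(8 + 2 O\right) = -11 - 2 O$)
$r{\left(-1 \right)} + H{\left(-14 \right)} 66 = -20 + \left(-11 - -28\right) 66 = -20 + \left(-11 + 28\right) 66 = -20 + 17 \cdot 66 = -20 + 1122 = 1102$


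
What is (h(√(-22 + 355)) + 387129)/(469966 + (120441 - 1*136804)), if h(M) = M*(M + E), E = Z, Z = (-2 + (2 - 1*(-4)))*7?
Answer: 129154/151201 + 28*√37/151201 ≈ 0.85531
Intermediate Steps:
Z = 28 (Z = (-2 + (2 + 4))*7 = (-2 + 6)*7 = 4*7 = 28)
E = 28
h(M) = M*(28 + M) (h(M) = M*(M + 28) = M*(28 + M))
(h(√(-22 + 355)) + 387129)/(469966 + (120441 - 1*136804)) = (√(-22 + 355)*(28 + √(-22 + 355)) + 387129)/(469966 + (120441 - 1*136804)) = (√333*(28 + √333) + 387129)/(469966 + (120441 - 136804)) = ((3*√37)*(28 + 3*√37) + 387129)/(469966 - 16363) = (3*√37*(28 + 3*√37) + 387129)/453603 = (387129 + 3*√37*(28 + 3*√37))*(1/453603) = 129043/151201 + √37*(28 + 3*√37)/151201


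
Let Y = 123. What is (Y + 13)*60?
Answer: 8160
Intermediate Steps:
(Y + 13)*60 = (123 + 13)*60 = 136*60 = 8160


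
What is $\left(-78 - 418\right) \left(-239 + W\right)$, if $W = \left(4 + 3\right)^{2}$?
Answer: $94240$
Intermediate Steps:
$W = 49$ ($W = 7^{2} = 49$)
$\left(-78 - 418\right) \left(-239 + W\right) = \left(-78 - 418\right) \left(-239 + 49\right) = \left(-496\right) \left(-190\right) = 94240$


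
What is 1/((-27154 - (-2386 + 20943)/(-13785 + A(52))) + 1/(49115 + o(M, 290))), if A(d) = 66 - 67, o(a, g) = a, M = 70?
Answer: -678064410/18411248249309 ≈ -3.6829e-5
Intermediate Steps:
A(d) = -1
1/((-27154 - (-2386 + 20943)/(-13785 + A(52))) + 1/(49115 + o(M, 290))) = 1/((-27154 - (-2386 + 20943)/(-13785 - 1)) + 1/(49115 + 70)) = 1/((-27154 - 18557/(-13786)) + 1/49185) = 1/((-27154 - 18557*(-1)/13786) + 1/49185) = 1/((-27154 - 1*(-18557/13786)) + 1/49185) = 1/((-27154 + 18557/13786) + 1/49185) = 1/(-374326487/13786 + 1/49185) = 1/(-18411248249309/678064410) = -678064410/18411248249309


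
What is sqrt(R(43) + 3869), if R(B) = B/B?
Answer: 3*sqrt(430) ≈ 62.209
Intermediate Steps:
R(B) = 1
sqrt(R(43) + 3869) = sqrt(1 + 3869) = sqrt(3870) = 3*sqrt(430)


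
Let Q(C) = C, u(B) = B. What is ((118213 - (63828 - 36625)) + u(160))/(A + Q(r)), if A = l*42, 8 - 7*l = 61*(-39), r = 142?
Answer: 45585/7232 ≈ 6.3032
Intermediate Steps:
l = 341 (l = 8/7 - 61*(-39)/7 = 8/7 - ⅐*(-2379) = 8/7 + 2379/7 = 341)
A = 14322 (A = 341*42 = 14322)
((118213 - (63828 - 36625)) + u(160))/(A + Q(r)) = ((118213 - (63828 - 36625)) + 160)/(14322 + 142) = ((118213 - 1*27203) + 160)/14464 = ((118213 - 27203) + 160)*(1/14464) = (91010 + 160)*(1/14464) = 91170*(1/14464) = 45585/7232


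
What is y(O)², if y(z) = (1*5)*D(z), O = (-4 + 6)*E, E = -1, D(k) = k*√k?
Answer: -200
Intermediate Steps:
D(k) = k^(3/2)
O = -2 (O = (-4 + 6)*(-1) = 2*(-1) = -2)
y(z) = 5*z^(3/2) (y(z) = (1*5)*z^(3/2) = 5*z^(3/2))
y(O)² = (5*(-2)^(3/2))² = (5*(-2*I*√2))² = (-10*I*√2)² = -200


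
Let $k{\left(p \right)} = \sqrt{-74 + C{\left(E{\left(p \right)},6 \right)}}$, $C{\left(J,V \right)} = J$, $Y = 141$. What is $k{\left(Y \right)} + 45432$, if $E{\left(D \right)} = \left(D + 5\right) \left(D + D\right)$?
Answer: $45432 + \sqrt{41098} \approx 45635.0$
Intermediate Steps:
$E{\left(D \right)} = 2 D \left(5 + D\right)$ ($E{\left(D \right)} = \left(5 + D\right) 2 D = 2 D \left(5 + D\right)$)
$k{\left(p \right)} = \sqrt{-74 + 2 p \left(5 + p\right)}$
$k{\left(Y \right)} + 45432 = \sqrt{2} \sqrt{-37 + 141 \left(5 + 141\right)} + 45432 = \sqrt{2} \sqrt{-37 + 141 \cdot 146} + 45432 = \sqrt{2} \sqrt{-37 + 20586} + 45432 = \sqrt{2} \sqrt{20549} + 45432 = \sqrt{41098} + 45432 = 45432 + \sqrt{41098}$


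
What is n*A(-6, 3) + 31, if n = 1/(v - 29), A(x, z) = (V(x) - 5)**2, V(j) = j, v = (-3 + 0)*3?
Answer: 1057/38 ≈ 27.816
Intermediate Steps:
v = -9 (v = -3*3 = -9)
A(x, z) = (-5 + x)**2 (A(x, z) = (x - 5)**2 = (-5 + x)**2)
n = -1/38 (n = 1/(-9 - 29) = 1/(-38) = -1/38 ≈ -0.026316)
n*A(-6, 3) + 31 = -(-5 - 6)**2/38 + 31 = -1/38*(-11)**2 + 31 = -1/38*121 + 31 = -121/38 + 31 = 1057/38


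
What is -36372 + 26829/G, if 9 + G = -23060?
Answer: -839092497/23069 ≈ -36373.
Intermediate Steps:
G = -23069 (G = -9 - 23060 = -23069)
-36372 + 26829/G = -36372 + 26829/(-23069) = -36372 + 26829*(-1/23069) = -36372 - 26829/23069 = -839092497/23069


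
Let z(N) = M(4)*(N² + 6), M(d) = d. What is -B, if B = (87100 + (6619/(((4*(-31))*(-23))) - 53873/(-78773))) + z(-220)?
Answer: -63068296195787/224660596 ≈ -2.8073e+5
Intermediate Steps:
z(N) = 24 + 4*N² (z(N) = 4*(N² + 6) = 4*(6 + N²) = 24 + 4*N²)
B = 63068296195787/224660596 (B = (87100 + (6619/(((4*(-31))*(-23))) - 53873/(-78773))) + (24 + 4*(-220)²) = (87100 + (6619/((-124*(-23))) - 53873*(-1/78773))) + (24 + 4*48400) = (87100 + (6619/2852 + 53873/78773)) + (24 + 193600) = (87100 + (6619*(1/2852) + 53873/78773)) + 193624 = (87100 + (6619/2852 + 53873/78773)) + 193624 = (87100 + 675044283/224660596) + 193624 = 19568612955883/224660596 + 193624 = 63068296195787/224660596 ≈ 2.8073e+5)
-B = -1*63068296195787/224660596 = -63068296195787/224660596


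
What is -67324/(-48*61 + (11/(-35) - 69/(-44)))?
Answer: 103678960/4507189 ≈ 23.003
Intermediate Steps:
-67324/(-48*61 + (11/(-35) - 69/(-44))) = -67324/(-2928 + (11*(-1/35) - 69*(-1/44))) = -67324/(-2928 + (-11/35 + 69/44)) = -67324/(-2928 + 1931/1540) = -67324/(-4507189/1540) = -67324*(-1540/4507189) = 103678960/4507189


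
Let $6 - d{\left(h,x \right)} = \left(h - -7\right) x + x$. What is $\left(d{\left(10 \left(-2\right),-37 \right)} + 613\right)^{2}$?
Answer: $30625$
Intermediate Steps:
$d{\left(h,x \right)} = 6 - x - x \left(7 + h\right)$ ($d{\left(h,x \right)} = 6 - \left(\left(h - -7\right) x + x\right) = 6 - \left(\left(h + 7\right) x + x\right) = 6 - \left(\left(7 + h\right) x + x\right) = 6 - \left(x \left(7 + h\right) + x\right) = 6 - \left(x + x \left(7 + h\right)\right) = 6 - x - x \left(7 + h\right)$)
$\left(d{\left(10 \left(-2\right),-37 \right)} + 613\right)^{2} = \left(\left(6 - -296 - 10 \left(-2\right) \left(-37\right)\right) + 613\right)^{2} = \left(\left(6 + 296 - \left(-20\right) \left(-37\right)\right) + 613\right)^{2} = \left(\left(6 + 296 - 740\right) + 613\right)^{2} = \left(-438 + 613\right)^{2} = 175^{2} = 30625$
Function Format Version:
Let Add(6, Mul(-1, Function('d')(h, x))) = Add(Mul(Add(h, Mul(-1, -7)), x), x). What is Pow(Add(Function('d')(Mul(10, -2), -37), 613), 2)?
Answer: 30625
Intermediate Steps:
Function('d')(h, x) = Add(6, Mul(-1, x), Mul(-1, x, Add(7, h))) (Function('d')(h, x) = Add(6, Mul(-1, Add(Mul(Add(h, Mul(-1, -7)), x), x))) = Add(6, Mul(-1, Add(Mul(Add(h, 7), x), x))) = Add(6, Mul(-1, Add(Mul(Add(7, h), x), x))) = Add(6, Mul(-1, Add(Mul(x, Add(7, h)), x))) = Add(6, Mul(-1, Add(x, Mul(x, Add(7, h))))) = Add(6, Add(Mul(-1, x), Mul(-1, x, Add(7, h)))) = Add(6, Mul(-1, x), Mul(-1, x, Add(7, h))))
Pow(Add(Function('d')(Mul(10, -2), -37), 613), 2) = Pow(Add(Add(6, Mul(-8, -37), Mul(-1, Mul(10, -2), -37)), 613), 2) = Pow(Add(Add(6, 296, Mul(-1, -20, -37)), 613), 2) = Pow(Add(Add(6, 296, -740), 613), 2) = Pow(Add(-438, 613), 2) = Pow(175, 2) = 30625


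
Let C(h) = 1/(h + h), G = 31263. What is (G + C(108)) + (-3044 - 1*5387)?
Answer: 4931713/216 ≈ 22832.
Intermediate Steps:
C(h) = 1/(2*h)
(G + C(108)) + (-3044 - 1*5387) = (31263 + (½)/108) + (-3044 - 1*5387) = (31263 + (½)*(1/108)) + (-3044 - 5387) = (31263 + 1/216) - 8431 = 6752809/216 - 8431 = 4931713/216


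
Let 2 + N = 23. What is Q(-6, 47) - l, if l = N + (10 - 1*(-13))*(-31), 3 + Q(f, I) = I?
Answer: 736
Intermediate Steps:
Q(f, I) = -3 + I
N = 21 (N = -2 + 23 = 21)
l = -692 (l = 21 + (10 - 1*(-13))*(-31) = 21 + (10 + 13)*(-31) = 21 + 23*(-31) = 21 - 713 = -692)
Q(-6, 47) - l = (-3 + 47) - 1*(-692) = 44 + 692 = 736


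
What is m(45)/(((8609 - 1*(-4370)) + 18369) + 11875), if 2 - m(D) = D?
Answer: -43/43223 ≈ -0.00099484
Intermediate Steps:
m(D) = 2 - D
m(45)/(((8609 - 1*(-4370)) + 18369) + 11875) = (2 - 1*45)/(((8609 - 1*(-4370)) + 18369) + 11875) = (2 - 45)/(((8609 + 4370) + 18369) + 11875) = -43/((12979 + 18369) + 11875) = -43/(31348 + 11875) = -43/43223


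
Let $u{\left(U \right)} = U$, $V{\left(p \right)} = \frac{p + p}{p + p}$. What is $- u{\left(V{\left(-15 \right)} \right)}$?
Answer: $-1$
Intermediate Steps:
$V{\left(p \right)} = 1$ ($V{\left(p \right)} = \frac{2 p}{2 p} = 2 p \frac{1}{2 p} = 1$)
$- u{\left(V{\left(-15 \right)} \right)} = \left(-1\right) 1 = -1$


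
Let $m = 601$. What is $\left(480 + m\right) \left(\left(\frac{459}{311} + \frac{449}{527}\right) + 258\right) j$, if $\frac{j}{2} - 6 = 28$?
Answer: $\frac{184491926392}{9641} \approx 1.9136 \cdot 10^{7}$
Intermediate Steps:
$j = 68$ ($j = 12 + 2 \cdot 28 = 12 + 56 = 68$)
$\left(480 + m\right) \left(\left(\frac{459}{311} + \frac{449}{527}\right) + 258\right) j = \left(480 + 601\right) \left(\left(\frac{459}{311} + \frac{449}{527}\right) + 258\right) 68 = 1081 \left(\left(459 \cdot \frac{1}{311} + 449 \cdot \frac{1}{527}\right) + 258\right) 68 = 1081 \left(\left(\frac{459}{311} + \frac{449}{527}\right) + 258\right) 68 = 1081 \left(\frac{381532}{163897} + 258\right) 68 = 1081 \cdot \frac{42666958}{163897} \cdot 68 = \frac{46122981598}{163897} \cdot 68 = \frac{184491926392}{9641}$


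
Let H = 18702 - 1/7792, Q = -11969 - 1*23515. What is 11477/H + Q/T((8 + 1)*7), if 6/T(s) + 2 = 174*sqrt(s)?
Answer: 1723736355708/145725983 - 3087108*sqrt(7) ≈ -8.1559e+6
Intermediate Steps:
Q = -35484 (Q = -11969 - 23515 = -35484)
T(s) = 6/(-2 + 174*sqrt(s))
H = 145725983/7792 (H = 18702 - 1*1/7792 = 18702 - 1/7792 = 145725983/7792 ≈ 18702.)
11477/H + Q/T((8 + 1)*7) = 11477/(145725983/7792) - (-11828 + 1029036*sqrt(7)*sqrt(8 + 1)) = 11477*(7792/145725983) - (-11828 + 3087108*sqrt(7)) = 89428784/145725983 - (-11828 + 3087108*sqrt(7)) = 89428784/145725983 - 35484*(-1/3 + 87*sqrt(7)) = 89428784/145725983 + (11828 - 3087108*sqrt(7)) = 1723736355708/145725983 - 3087108*sqrt(7)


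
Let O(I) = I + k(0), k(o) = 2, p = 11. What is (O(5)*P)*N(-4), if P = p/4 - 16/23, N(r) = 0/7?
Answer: 0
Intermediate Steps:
N(r) = 0 (N(r) = 0*(⅐) = 0)
O(I) = 2 + I (O(I) = I + 2 = 2 + I)
P = 189/92 (P = 11/4 - 16/23 = 189/92 ≈ 2.0543)
(O(5)*P)*N(-4) = ((2 + 5)*(189/92))*0 = (7*(189/92))*0 = (1323/92)*0 = 0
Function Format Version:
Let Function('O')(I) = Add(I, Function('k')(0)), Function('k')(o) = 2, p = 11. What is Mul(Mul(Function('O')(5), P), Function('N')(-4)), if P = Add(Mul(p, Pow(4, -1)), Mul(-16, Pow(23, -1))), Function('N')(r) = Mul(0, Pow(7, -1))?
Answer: 0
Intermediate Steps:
Function('N')(r) = 0 (Function('N')(r) = Mul(0, Rational(1, 7)) = 0)
Function('O')(I) = Add(2, I) (Function('O')(I) = Add(I, 2) = Add(2, I))
P = Rational(189, 92) (P = Add(Mul(11, Pow(4, -1)), Mul(-16, Pow(23, -1))) = Add(Mul(11, Rational(1, 4)), Mul(-16, Rational(1, 23))) = Add(Rational(11, 4), Rational(-16, 23)) = Rational(189, 92) ≈ 2.0543)
Mul(Mul(Function('O')(5), P), Function('N')(-4)) = Mul(Mul(Add(2, 5), Rational(189, 92)), 0) = Mul(Mul(7, Rational(189, 92)), 0) = Mul(Rational(1323, 92), 0) = 0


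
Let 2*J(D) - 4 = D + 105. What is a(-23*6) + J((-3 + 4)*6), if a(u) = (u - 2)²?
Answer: 39315/2 ≈ 19658.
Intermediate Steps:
J(D) = 109/2 + D/2 (J(D) = 2 + (D + 105)/2 = 2 + (105 + D)/2 = 2 + (105/2 + D/2) = 109/2 + D/2)
a(u) = (-2 + u)²
a(-23*6) + J((-3 + 4)*6) = (-2 - 23*6)² + (109/2 + ((-3 + 4)*6)/2) = (-2 - 138)² + (109/2 + (1*6)/2) = (-140)² + (109/2 + (½)*6) = 19600 + (109/2 + 3) = 19600 + 115/2 = 39315/2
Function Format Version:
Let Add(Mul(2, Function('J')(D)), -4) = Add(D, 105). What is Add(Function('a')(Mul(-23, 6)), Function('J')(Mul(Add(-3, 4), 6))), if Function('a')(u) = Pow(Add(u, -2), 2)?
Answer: Rational(39315, 2) ≈ 19658.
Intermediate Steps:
Function('J')(D) = Add(Rational(109, 2), Mul(Rational(1, 2), D)) (Function('J')(D) = Add(2, Mul(Rational(1, 2), Add(D, 105))) = Add(2, Mul(Rational(1, 2), Add(105, D))) = Add(2, Add(Rational(105, 2), Mul(Rational(1, 2), D))) = Add(Rational(109, 2), Mul(Rational(1, 2), D)))
Function('a')(u) = Pow(Add(-2, u), 2)
Add(Function('a')(Mul(-23, 6)), Function('J')(Mul(Add(-3, 4), 6))) = Add(Pow(Add(-2, Mul(-23, 6)), 2), Add(Rational(109, 2), Mul(Rational(1, 2), Mul(Add(-3, 4), 6)))) = Add(Pow(Add(-2, -138), 2), Add(Rational(109, 2), Mul(Rational(1, 2), Mul(1, 6)))) = Add(Pow(-140, 2), Add(Rational(109, 2), Mul(Rational(1, 2), 6))) = Add(19600, Add(Rational(109, 2), 3)) = Add(19600, Rational(115, 2)) = Rational(39315, 2)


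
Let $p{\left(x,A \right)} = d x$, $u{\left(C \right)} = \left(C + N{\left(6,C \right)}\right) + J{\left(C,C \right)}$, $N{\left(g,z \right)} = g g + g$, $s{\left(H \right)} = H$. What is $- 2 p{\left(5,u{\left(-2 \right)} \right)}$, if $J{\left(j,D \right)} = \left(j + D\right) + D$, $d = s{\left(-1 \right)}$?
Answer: $10$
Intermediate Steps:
$d = -1$
$N{\left(g,z \right)} = g + g^{2}$ ($N{\left(g,z \right)} = g^{2} + g = g + g^{2}$)
$J{\left(j,D \right)} = j + 2 D$ ($J{\left(j,D \right)} = \left(D + j\right) + D = j + 2 D$)
$u{\left(C \right)} = 42 + 4 C$ ($u{\left(C \right)} = \left(C + 6 \left(1 + 6\right)\right) + \left(C + 2 C\right) = \left(C + 6 \cdot 7\right) + 3 C = \left(C + 42\right) + 3 C = \left(42 + C\right) + 3 C = 42 + 4 C$)
$p{\left(x,A \right)} = - x$
$- 2 p{\left(5,u{\left(-2 \right)} \right)} = - 2 \left(\left(-1\right) 5\right) = \left(-2\right) \left(-5\right) = 10$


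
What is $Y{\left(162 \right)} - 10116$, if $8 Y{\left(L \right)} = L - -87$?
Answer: $- \frac{80679}{8} \approx -10085.0$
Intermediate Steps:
$Y{\left(L \right)} = \frac{87}{8} + \frac{L}{8}$ ($Y{\left(L \right)} = \frac{L - -87}{8} = \frac{L + 87}{8} = \frac{87 + L}{8} = \frac{87}{8} + \frac{L}{8}$)
$Y{\left(162 \right)} - 10116 = \left(\frac{87}{8} + \frac{1}{8} \cdot 162\right) - 10116 = \left(\frac{87}{8} + \frac{81}{4}\right) - 10116 = \frac{249}{8} - 10116 = - \frac{80679}{8}$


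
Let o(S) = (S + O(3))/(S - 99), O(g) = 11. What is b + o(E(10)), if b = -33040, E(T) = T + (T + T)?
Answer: -2279801/69 ≈ -33041.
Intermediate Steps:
E(T) = 3*T (E(T) = T + 2*T = 3*T)
o(S) = (11 + S)/(-99 + S) (o(S) = (S + 11)/(S - 99) = (11 + S)/(-99 + S))
b + o(E(10)) = -33040 + (11 + 3*10)/(-99 + 3*10) = -33040 + (11 + 30)/(-99 + 30) = -33040 + 41/(-69) = -33040 - 1/69*41 = -33040 - 41/69 = -2279801/69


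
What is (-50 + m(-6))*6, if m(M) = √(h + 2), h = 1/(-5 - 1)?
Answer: -300 + √66 ≈ -291.88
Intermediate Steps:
h = -⅙ (h = 1/(-6) = -⅙ ≈ -0.16667)
m(M) = √66/6 (m(M) = √(-⅙ + 2) = √(11/6) = √66/6)
(-50 + m(-6))*6 = (-50 + √66/6)*6 = -300 + √66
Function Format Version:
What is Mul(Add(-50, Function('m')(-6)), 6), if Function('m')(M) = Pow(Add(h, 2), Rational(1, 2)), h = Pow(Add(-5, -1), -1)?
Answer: Add(-300, Pow(66, Rational(1, 2))) ≈ -291.88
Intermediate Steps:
h = Rational(-1, 6) (h = Pow(-6, -1) = Rational(-1, 6) ≈ -0.16667)
Function('m')(M) = Mul(Rational(1, 6), Pow(66, Rational(1, 2))) (Function('m')(M) = Pow(Add(Rational(-1, 6), 2), Rational(1, 2)) = Pow(Rational(11, 6), Rational(1, 2)) = Mul(Rational(1, 6), Pow(66, Rational(1, 2))))
Mul(Add(-50, Function('m')(-6)), 6) = Mul(Add(-50, Mul(Rational(1, 6), Pow(66, Rational(1, 2)))), 6) = Add(-300, Pow(66, Rational(1, 2)))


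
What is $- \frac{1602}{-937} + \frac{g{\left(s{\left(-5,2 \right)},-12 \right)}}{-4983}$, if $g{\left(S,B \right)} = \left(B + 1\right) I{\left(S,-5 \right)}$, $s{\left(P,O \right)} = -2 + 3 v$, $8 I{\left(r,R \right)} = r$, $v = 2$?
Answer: $\frac{1452349}{848922} \approx 1.7108$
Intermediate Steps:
$I{\left(r,R \right)} = \frac{r}{8}$
$s{\left(P,O \right)} = 4$ ($s{\left(P,O \right)} = -2 + 3 \cdot 2 = -2 + 6 = 4$)
$g{\left(S,B \right)} = \frac{S \left(1 + B\right)}{8}$ ($g{\left(S,B \right)} = \left(B + 1\right) \frac{S}{8} = \left(1 + B\right) \frac{S}{8} = \frac{S \left(1 + B\right)}{8}$)
$- \frac{1602}{-937} + \frac{g{\left(s{\left(-5,2 \right)},-12 \right)}}{-4983} = - \frac{1602}{-937} + \frac{\frac{1}{8} \cdot 4 \left(1 - 12\right)}{-4983} = \left(-1602\right) \left(- \frac{1}{937}\right) + \frac{1}{8} \cdot 4 \left(-11\right) \left(- \frac{1}{4983}\right) = \frac{1602}{937} - - \frac{1}{906} = \frac{1602}{937} + \frac{1}{906} = \frac{1452349}{848922}$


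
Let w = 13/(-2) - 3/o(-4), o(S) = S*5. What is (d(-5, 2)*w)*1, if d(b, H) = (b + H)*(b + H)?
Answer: -1143/20 ≈ -57.150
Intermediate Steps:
o(S) = 5*S
d(b, H) = (H + b)² (d(b, H) = (H + b)*(H + b) = (H + b)²)
w = -127/20 (w = 13/(-2) - 3/(5*(-4)) = 13*(-½) - 3/(-20) = -13/2 - 3*(-1/20) = -13/2 + 3/20 = -127/20 ≈ -6.3500)
(d(-5, 2)*w)*1 = ((2 - 5)²*(-127/20))*1 = ((-3)²*(-127/20))*1 = (9*(-127/20))*1 = -1143/20*1 = -1143/20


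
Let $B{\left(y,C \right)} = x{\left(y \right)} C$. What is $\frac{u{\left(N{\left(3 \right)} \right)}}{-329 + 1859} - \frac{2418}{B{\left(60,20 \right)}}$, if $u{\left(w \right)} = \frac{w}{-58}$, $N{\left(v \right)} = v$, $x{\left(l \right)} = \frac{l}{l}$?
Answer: $- \frac{3576223}{29580} \approx -120.9$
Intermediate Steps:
$x{\left(l \right)} = 1$
$u{\left(w \right)} = - \frac{w}{58}$ ($u{\left(w \right)} = w \left(- \frac{1}{58}\right) = - \frac{w}{58}$)
$B{\left(y,C \right)} = C$ ($B{\left(y,C \right)} = 1 C = C$)
$\frac{u{\left(N{\left(3 \right)} \right)}}{-329 + 1859} - \frac{2418}{B{\left(60,20 \right)}} = \frac{\left(- \frac{1}{58}\right) 3}{-329 + 1859} - \frac{2418}{20} = - \frac{3}{58 \cdot 1530} - \frac{1209}{10} = \left(- \frac{3}{58}\right) \frac{1}{1530} - \frac{1209}{10} = - \frac{1}{29580} - \frac{1209}{10} = - \frac{3576223}{29580}$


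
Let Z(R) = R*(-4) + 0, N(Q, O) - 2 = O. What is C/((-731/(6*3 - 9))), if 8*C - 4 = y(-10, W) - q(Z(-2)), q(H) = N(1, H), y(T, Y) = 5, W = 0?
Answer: 9/5848 ≈ 0.0015390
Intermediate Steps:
N(Q, O) = 2 + O
Z(R) = -4*R (Z(R) = -4*R + 0 = -4*R)
q(H) = 2 + H
C = -⅛ (C = ½ + (5 - (2 - 4*(-2)))/8 = ½ + (5 - (2 + 8))/8 = ½ + (5 - 1*10)/8 = ½ + (5 - 10)/8 = ½ + (⅛)*(-5) = ½ - 5/8 = -⅛ ≈ -0.12500)
C/((-731/(6*3 - 9))) = -1/(8*((-731/(6*3 - 9)))) = -1/(8*((-731/(18 - 9)))) = -1/(8*((-731/9))) = -1/(8*((-731*⅑))) = -1/(8*(-731/9)) = -⅛*(-9/731) = 9/5848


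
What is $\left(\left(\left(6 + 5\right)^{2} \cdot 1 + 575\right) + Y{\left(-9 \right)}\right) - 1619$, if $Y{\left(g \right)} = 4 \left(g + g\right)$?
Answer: $-995$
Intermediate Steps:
$Y{\left(g \right)} = 8 g$ ($Y{\left(g \right)} = 4 \cdot 2 g = 8 g$)
$\left(\left(\left(6 + 5\right)^{2} \cdot 1 + 575\right) + Y{\left(-9 \right)}\right) - 1619 = \left(\left(\left(6 + 5\right)^{2} \cdot 1 + 575\right) + 8 \left(-9\right)\right) - 1619 = \left(\left(11^{2} \cdot 1 + 575\right) - 72\right) - 1619 = \left(\left(121 \cdot 1 + 575\right) - 72\right) - 1619 = \left(\left(121 + 575\right) - 72\right) - 1619 = \left(696 - 72\right) - 1619 = 624 - 1619 = -995$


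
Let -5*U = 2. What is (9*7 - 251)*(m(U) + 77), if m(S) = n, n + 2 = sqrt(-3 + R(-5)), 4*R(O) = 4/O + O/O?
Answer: -14100 - 94*I*sqrt(295)/5 ≈ -14100.0 - 322.9*I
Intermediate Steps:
U = -2/5 (U = -1/5*2 = -2/5 ≈ -0.40000)
R(O) = 1/4 + 1/O (R(O) = (4/O + O/O)/4 = (4/O + 1)/4 = (1 + 4/O)/4 = 1/4 + 1/O)
n = -2 + I*sqrt(295)/10 (n = -2 + sqrt(-3 + (1/4)*(4 - 5)/(-5)) = -2 + sqrt(-3 + (1/4)*(-1/5)*(-1)) = -2 + sqrt(-3 + 1/20) = -2 + sqrt(-59/20) = -2 + I*sqrt(295)/10 ≈ -2.0 + 1.7176*I)
m(S) = -2 + I*sqrt(295)/10
(9*7 - 251)*(m(U) + 77) = (9*7 - 251)*((-2 + I*sqrt(295)/10) + 77) = (63 - 251)*(75 + I*sqrt(295)/10) = -188*(75 + I*sqrt(295)/10) = -14100 - 94*I*sqrt(295)/5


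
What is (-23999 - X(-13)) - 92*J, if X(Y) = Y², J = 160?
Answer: -38888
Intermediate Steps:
(-23999 - X(-13)) - 92*J = (-23999 - 1*(-13)²) - 92*160 = (-23999 - 1*169) - 14720 = (-23999 - 169) - 14720 = -24168 - 14720 = -38888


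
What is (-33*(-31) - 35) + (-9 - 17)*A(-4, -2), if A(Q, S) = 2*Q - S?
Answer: 1144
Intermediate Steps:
A(Q, S) = -S + 2*Q
(-33*(-31) - 35) + (-9 - 17)*A(-4, -2) = (-33*(-31) - 35) + (-9 - 17)*(-1*(-2) + 2*(-4)) = (1023 - 35) - 26*(2 - 8) = 988 - 26*(-6) = 988 + 156 = 1144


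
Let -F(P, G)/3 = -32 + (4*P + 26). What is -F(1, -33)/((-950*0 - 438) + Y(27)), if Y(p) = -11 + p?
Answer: 3/211 ≈ 0.014218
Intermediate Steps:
F(P, G) = 18 - 12*P (F(P, G) = -3*(-32 + (4*P + 26)) = -3*(-32 + (26 + 4*P)) = -3*(-6 + 4*P) = 18 - 12*P)
-F(1, -33)/((-950*0 - 438) + Y(27)) = -(18 - 12*1)/((-950*0 - 438) + (-11 + 27)) = -(18 - 12)/((0 - 438) + 16) = -6/(-438 + 16) = -6/(-422) = -6*(-1)/422 = -1*(-3/211) = 3/211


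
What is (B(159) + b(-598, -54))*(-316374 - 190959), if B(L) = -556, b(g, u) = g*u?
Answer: -16100720088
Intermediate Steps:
(B(159) + b(-598, -54))*(-316374 - 190959) = (-556 - 598*(-54))*(-316374 - 190959) = (-556 + 32292)*(-507333) = 31736*(-507333) = -16100720088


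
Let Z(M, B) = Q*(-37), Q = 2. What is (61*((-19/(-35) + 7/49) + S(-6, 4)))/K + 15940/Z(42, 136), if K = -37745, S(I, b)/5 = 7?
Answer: -10531786743/48879775 ≈ -215.46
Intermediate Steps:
S(I, b) = 35 (S(I, b) = 5*7 = 35)
Z(M, B) = -74 (Z(M, B) = 2*(-37) = -74)
(61*((-19/(-35) + 7/49) + S(-6, 4)))/K + 15940/Z(42, 136) = (61*((-19/(-35) + 7/49) + 35))/(-37745) + 15940/(-74) = (61*((-19*(-1/35) + 7*(1/49)) + 35))*(-1/37745) + 15940*(-1/74) = (61*((19/35 + ⅐) + 35))*(-1/37745) - 7970/37 = (61*(24/35 + 35))*(-1/37745) - 7970/37 = (61*(1249/35))*(-1/37745) - 7970/37 = (76189/35)*(-1/37745) - 7970/37 = -76189/1321075 - 7970/37 = -10531786743/48879775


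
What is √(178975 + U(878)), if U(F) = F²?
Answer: √949859 ≈ 974.61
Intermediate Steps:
√(178975 + U(878)) = √(178975 + 878²) = √(178975 + 770884) = √949859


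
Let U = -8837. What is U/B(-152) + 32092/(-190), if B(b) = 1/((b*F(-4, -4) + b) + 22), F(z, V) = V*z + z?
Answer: 1640396264/95 ≈ 1.7267e+7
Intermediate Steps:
F(z, V) = z + V*z
B(b) = 1/(22 + 13*b) (B(b) = 1/((b*(-4*(1 - 4)) + b) + 22) = 1/((b*(-4*(-3)) + b) + 22) = 1/((b*12 + b) + 22) = 1/((12*b + b) + 22) = 1/(13*b + 22) = 1/(22 + 13*b))
U/B(-152) + 32092/(-190) = -8837/(1/(22 + 13*(-152))) + 32092/(-190) = -8837/(1/(22 - 1976)) + 32092*(-1/190) = -8837/(1/(-1954)) - 16046/95 = -8837/(-1/1954) - 16046/95 = -8837*(-1954) - 16046/95 = 17267498 - 16046/95 = 1640396264/95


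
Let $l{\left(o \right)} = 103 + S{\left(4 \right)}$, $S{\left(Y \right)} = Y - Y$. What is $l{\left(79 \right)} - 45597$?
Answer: $-45494$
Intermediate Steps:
$S{\left(Y \right)} = 0$
$l{\left(o \right)} = 103$ ($l{\left(o \right)} = 103 + 0 = 103$)
$l{\left(79 \right)} - 45597 = 103 - 45597 = -45494$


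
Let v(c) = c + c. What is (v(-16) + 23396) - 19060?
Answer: 4304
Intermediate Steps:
v(c) = 2*c
(v(-16) + 23396) - 19060 = (2*(-16) + 23396) - 19060 = (-32 + 23396) - 19060 = 23364 - 19060 = 4304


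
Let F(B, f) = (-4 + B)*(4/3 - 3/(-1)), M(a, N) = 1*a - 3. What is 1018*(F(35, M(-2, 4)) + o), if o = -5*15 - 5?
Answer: 165934/3 ≈ 55311.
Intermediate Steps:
M(a, N) = -3 + a (M(a, N) = a - 3 = -3 + a)
o = -80 (o = -75 - 5 = -80)
F(B, f) = -52/3 + 13*B/3 (F(B, f) = (-4 + B)*(4*(⅓) - 3*(-1)) = (-4 + B)*(4/3 + 3) = (-4 + B)*(13/3) = -52/3 + 13*B/3)
1018*(F(35, M(-2, 4)) + o) = 1018*((-52/3 + (13/3)*35) - 80) = 1018*((-52/3 + 455/3) - 80) = 1018*(403/3 - 80) = 1018*(163/3) = 165934/3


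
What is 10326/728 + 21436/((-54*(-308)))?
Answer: 1672745/108108 ≈ 15.473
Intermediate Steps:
10326/728 + 21436/((-54*(-308))) = 10326*(1/728) + 21436/16632 = 5163/364 + 21436*(1/16632) = 5163/364 + 5359/4158 = 1672745/108108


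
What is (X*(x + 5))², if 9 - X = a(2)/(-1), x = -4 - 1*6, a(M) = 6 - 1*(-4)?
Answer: 9025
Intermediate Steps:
a(M) = 10 (a(M) = 6 + 4 = 10)
x = -10 (x = -4 - 6 = -10)
X = 19 (X = 9 - 10/(-1) = 9 - 10*(-1) = 9 - 1*(-10) = 9 + 10 = 19)
(X*(x + 5))² = (19*(-10 + 5))² = (19*(-5))² = (-95)² = 9025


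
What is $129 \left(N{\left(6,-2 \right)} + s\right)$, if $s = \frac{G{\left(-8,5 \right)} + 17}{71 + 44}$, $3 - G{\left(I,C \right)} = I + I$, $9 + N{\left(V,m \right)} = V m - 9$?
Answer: $- \frac{440406}{115} \approx -3829.6$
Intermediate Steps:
$N{\left(V,m \right)} = -18 + V m$ ($N{\left(V,m \right)} = -9 + \left(V m - 9\right) = -9 + \left(-9 + V m\right) = -18 + V m$)
$G{\left(I,C \right)} = 3 - 2 I$ ($G{\left(I,C \right)} = 3 - \left(I + I\right) = 3 - 2 I$)
$s = \frac{36}{115}$ ($s = \frac{\left(3 - -16\right) + 17}{71 + 44} = \frac{\left(3 + 16\right) + 17}{115} = \left(19 + 17\right) \frac{1}{115} = 36 \cdot \frac{1}{115} = \frac{36}{115} \approx 0.31304$)
$129 \left(N{\left(6,-2 \right)} + s\right) = 129 \left(\left(-18 + 6 \left(-2\right)\right) + \frac{36}{115}\right) = 129 \left(\left(-18 - 12\right) + \frac{36}{115}\right) = 129 \left(-30 + \frac{36}{115}\right) = 129 \left(- \frac{3414}{115}\right) = - \frac{440406}{115}$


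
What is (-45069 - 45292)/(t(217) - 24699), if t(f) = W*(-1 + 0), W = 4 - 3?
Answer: 90361/24700 ≈ 3.6583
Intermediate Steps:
W = 1
t(f) = -1 (t(f) = 1*(-1 + 0) = 1*(-1) = -1)
(-45069 - 45292)/(t(217) - 24699) = (-45069 - 45292)/(-1 - 24699) = -90361/(-24700) = -90361*(-1/24700) = 90361/24700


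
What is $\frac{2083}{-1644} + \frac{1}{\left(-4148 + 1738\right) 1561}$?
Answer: $- \frac{3918134237}{3092372220} \approx -1.267$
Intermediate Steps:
$\frac{2083}{-1644} + \frac{1}{\left(-4148 + 1738\right) 1561} = 2083 \left(- \frac{1}{1644}\right) + \frac{1}{-2410} \cdot \frac{1}{1561} = - \frac{2083}{1644} - \frac{1}{3762010} = - \frac{3918134237}{3092372220}$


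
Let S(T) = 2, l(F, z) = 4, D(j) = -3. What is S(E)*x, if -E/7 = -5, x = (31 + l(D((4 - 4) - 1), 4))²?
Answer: 2450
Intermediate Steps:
x = 1225 (x = (31 + 4)² = 35² = 1225)
E = 35 (E = -7*(-5) = 35)
S(E)*x = 2*1225 = 2450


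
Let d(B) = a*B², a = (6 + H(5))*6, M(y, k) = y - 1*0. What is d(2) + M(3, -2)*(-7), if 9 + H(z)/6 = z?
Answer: -453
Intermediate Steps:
H(z) = -54 + 6*z
M(y, k) = y (M(y, k) = y + 0 = y)
a = -108 (a = (6 + (-54 + 6*5))*6 = (6 + (-54 + 30))*6 = (6 - 24)*6 = -18*6 = -108)
d(B) = -108*B²
d(2) + M(3, -2)*(-7) = -108*2² + 3*(-7) = -108*4 - 21 = -432 - 21 = -453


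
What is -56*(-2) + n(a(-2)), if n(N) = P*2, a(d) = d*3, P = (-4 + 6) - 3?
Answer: 110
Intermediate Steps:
P = -1 (P = 2 - 3 = -1)
a(d) = 3*d
n(N) = -2 (n(N) = -1*2 = -2)
-56*(-2) + n(a(-2)) = -56*(-2) - 2 = 112 - 2 = 110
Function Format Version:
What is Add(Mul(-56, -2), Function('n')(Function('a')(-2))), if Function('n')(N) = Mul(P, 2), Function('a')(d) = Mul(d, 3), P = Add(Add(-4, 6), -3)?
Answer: 110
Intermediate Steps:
P = -1 (P = Add(2, -3) = -1)
Function('a')(d) = Mul(3, d)
Function('n')(N) = -2 (Function('n')(N) = Mul(-1, 2) = -2)
Add(Mul(-56, -2), Function('n')(Function('a')(-2))) = Add(Mul(-56, -2), -2) = Add(112, -2) = 110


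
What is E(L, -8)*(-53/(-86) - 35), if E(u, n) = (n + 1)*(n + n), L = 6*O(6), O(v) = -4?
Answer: -165592/43 ≈ -3851.0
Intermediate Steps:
L = -24 (L = 6*(-4) = -24)
E(u, n) = 2*n*(1 + n) (E(u, n) = (1 + n)*(2*n) = 2*n*(1 + n))
E(L, -8)*(-53/(-86) - 35) = (2*(-8)*(1 - 8))*(-53/(-86) - 35) = (2*(-8)*(-7))*(-53*(-1/86) - 35) = 112*(53/86 - 35) = 112*(-2957/86) = -165592/43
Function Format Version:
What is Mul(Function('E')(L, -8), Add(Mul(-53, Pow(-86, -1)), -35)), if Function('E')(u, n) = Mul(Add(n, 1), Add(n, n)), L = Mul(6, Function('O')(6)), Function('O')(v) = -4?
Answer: Rational(-165592, 43) ≈ -3851.0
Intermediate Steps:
L = -24 (L = Mul(6, -4) = -24)
Function('E')(u, n) = Mul(2, n, Add(1, n)) (Function('E')(u, n) = Mul(Add(1, n), Mul(2, n)) = Mul(2, n, Add(1, n)))
Mul(Function('E')(L, -8), Add(Mul(-53, Pow(-86, -1)), -35)) = Mul(Mul(2, -8, Add(1, -8)), Add(Mul(-53, Pow(-86, -1)), -35)) = Mul(Mul(2, -8, -7), Add(Mul(-53, Rational(-1, 86)), -35)) = Mul(112, Add(Rational(53, 86), -35)) = Mul(112, Rational(-2957, 86)) = Rational(-165592, 43)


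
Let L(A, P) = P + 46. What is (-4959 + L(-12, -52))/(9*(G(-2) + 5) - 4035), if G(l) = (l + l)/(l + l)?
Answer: 1655/1327 ≈ 1.2472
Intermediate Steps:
L(A, P) = 46 + P
G(l) = 1 (G(l) = (2*l)/((2*l)) = (2*l)*(1/(2*l)) = 1)
(-4959 + L(-12, -52))/(9*(G(-2) + 5) - 4035) = (-4959 + (46 - 52))/(9*(1 + 5) - 4035) = (-4959 - 6)/(9*6 - 4035) = -4965/(54 - 4035) = -4965/(-3981) = -4965*(-1/3981) = 1655/1327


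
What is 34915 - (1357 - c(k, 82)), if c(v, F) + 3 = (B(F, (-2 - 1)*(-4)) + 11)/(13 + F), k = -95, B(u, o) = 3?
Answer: 3187739/95 ≈ 33555.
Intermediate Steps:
c(v, F) = -3 + 14/(13 + F) (c(v, F) = -3 + (3 + 11)/(13 + F) = -3 + 14/(13 + F))
34915 - (1357 - c(k, 82)) = 34915 - (1357 - (-25 - 3*82)/(13 + 82)) = 34915 - (1357 - (-25 - 246)/95) = 34915 - (1357 - (-271)/95) = 34915 - (1357 - 1*(-271/95)) = 34915 - (1357 + 271/95) = 34915 - 1*129186/95 = 34915 - 129186/95 = 3187739/95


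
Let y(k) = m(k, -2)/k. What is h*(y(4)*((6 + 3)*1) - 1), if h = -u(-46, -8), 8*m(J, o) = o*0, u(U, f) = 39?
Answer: 39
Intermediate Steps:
m(J, o) = 0 (m(J, o) = (o*0)/8 = (1/8)*0 = 0)
y(k) = 0 (y(k) = 0/k = 0)
h = -39 (h = -1*39 = -39)
h*(y(4)*((6 + 3)*1) - 1) = -39*(0*((6 + 3)*1) - 1) = -39*(0*(9*1) - 1) = -39*(0*9 - 1) = -39*(0 - 1) = -39*(-1) = 39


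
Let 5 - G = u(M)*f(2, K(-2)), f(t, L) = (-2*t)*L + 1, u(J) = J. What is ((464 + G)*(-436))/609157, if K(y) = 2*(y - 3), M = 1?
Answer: -186608/609157 ≈ -0.30634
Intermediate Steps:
K(y) = -6 + 2*y (K(y) = 2*(-3 + y) = -6 + 2*y)
f(t, L) = 1 - 2*L*t (f(t, L) = -2*L*t + 1 = 1 - 2*L*t)
G = -36 (G = 5 - (1 - 2*(-6 + 2*(-2))*2) = 5 - (1 - 2*(-6 - 4)*2) = 5 - (1 - 2*(-10)*2) = 5 - (1 + 40) = 5 - 41 = -36)
((464 + G)*(-436))/609157 = ((464 - 36)*(-436))/609157 = (428*(-436))*(1/609157) = -186608*1/609157 = -186608/609157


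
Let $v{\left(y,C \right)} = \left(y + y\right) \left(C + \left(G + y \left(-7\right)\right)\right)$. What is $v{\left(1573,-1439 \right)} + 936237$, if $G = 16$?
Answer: $-38181127$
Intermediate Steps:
$v{\left(y,C \right)} = 2 y \left(16 + C - 7 y\right)$ ($v{\left(y,C \right)} = \left(y + y\right) \left(C + \left(16 + y \left(-7\right)\right)\right) = 2 y \left(C - \left(-16 + 7 y\right)\right) = 2 y \left(16 + C - 7 y\right)$)
$v{\left(1573,-1439 \right)} + 936237 = 2 \cdot 1573 \left(16 - 1439 - 11011\right) + 936237 = 2 \cdot 1573 \left(-12434\right) + 936237 = -39117364 + 936237 = -38181127$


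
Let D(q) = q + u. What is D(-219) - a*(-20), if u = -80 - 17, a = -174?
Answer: -3796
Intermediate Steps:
u = -97
D(q) = -97 + q (D(q) = q - 97 = -97 + q)
D(-219) - a*(-20) = (-97 - 219) - (-174)*(-20) = -316 - 1*3480 = -316 - 3480 = -3796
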